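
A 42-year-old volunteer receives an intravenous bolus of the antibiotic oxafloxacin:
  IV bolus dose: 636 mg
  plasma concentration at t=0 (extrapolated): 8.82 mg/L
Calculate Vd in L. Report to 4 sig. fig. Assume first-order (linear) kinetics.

72.11 L

Vd = Dose / C₀ = 636.0 / 8.82 = 72.11 L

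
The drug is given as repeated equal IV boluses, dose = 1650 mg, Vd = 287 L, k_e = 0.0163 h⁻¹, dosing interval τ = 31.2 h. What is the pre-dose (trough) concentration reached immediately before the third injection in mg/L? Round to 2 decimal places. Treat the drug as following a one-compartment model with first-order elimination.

5.54 mg/L

C₀ per dose = Dose / Vd = 1650 / 287 = 5.749 mg/L
Fraction remaining after one interval: r = e^(−kτ) = e^(−0.01630 × 31.2) = 0.6014
Before dose 3, 2 doses have been given (aged 1τ, 2τ).
C_trough = C₀ × (r + r²) = 5.749 × (0.6014 + 0.3617) = 5.537 mg/L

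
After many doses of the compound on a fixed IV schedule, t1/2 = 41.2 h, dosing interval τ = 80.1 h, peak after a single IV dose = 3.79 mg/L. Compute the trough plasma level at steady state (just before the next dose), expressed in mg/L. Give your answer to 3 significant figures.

1.33 mg/L

k = ln2 / t½ = 0.693147 / 41.2 = 0.01682 h⁻¹
e^(−kτ) = e^(−0.01682 × 80.1) = 0.2599
Accumulation ratio R = 1 / (1 − e^(−kτ)) = 1 / (1 − 0.2599) = 1.351
Steady-state trough = C₀ × R × e^(−kτ) = 3.79 × 1.351 × 0.2599 = 1.331 mg/L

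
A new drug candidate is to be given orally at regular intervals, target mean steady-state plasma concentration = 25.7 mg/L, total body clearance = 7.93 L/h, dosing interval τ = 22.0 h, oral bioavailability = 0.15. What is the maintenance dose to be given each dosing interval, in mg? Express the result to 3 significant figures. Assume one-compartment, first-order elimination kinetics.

At steady state, F × (Dose/τ) = Css × CL.
Dose = Css × CL × τ / F = 25.7 × 7.930 × 22.0 / 0.15 = 29890 mg

29900 mg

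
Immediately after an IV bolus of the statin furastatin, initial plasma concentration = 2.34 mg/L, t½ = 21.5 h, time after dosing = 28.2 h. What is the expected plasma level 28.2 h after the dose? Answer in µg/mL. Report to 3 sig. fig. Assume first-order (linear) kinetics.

k = ln2 / t½ = 0.693147 / 21.5 = 0.03224 h⁻¹
C = C₀ · e^(−k·t) = 2.340 × e^(−0.03224 × 28.2)
  = 2.340 × 0.4029 = 0.9428 mg/L
(0.9428 mg/L = 0.9428 µg/mL)

0.943 µg/mL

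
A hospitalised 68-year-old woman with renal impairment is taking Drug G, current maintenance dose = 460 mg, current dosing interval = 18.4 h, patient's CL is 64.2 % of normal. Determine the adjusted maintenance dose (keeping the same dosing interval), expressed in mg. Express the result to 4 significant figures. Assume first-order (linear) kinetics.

295.3 mg

To keep the same average steady-state level, dosing rate must scale with clearance.
CL ratio = 64.2 / 100 = 0.6420
New dose (same interval) = 460 × 0.6420 = 295.3 mg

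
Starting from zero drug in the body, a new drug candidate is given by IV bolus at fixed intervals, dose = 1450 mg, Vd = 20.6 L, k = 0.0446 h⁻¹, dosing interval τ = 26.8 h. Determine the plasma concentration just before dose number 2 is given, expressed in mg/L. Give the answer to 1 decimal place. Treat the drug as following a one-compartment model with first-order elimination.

21.3 mg/L

C₀ per dose = Dose / Vd = 1450 / 20.6 = 70.39 mg/L
Fraction remaining after one interval: r = e^(−kτ) = e^(−0.04460 × 26.8) = 0.3026
Before dose 2, 1 dose has been given (aged 1τ).
C_trough = C₀ × r = 70.39 × 0.3026 = 21.30 mg/L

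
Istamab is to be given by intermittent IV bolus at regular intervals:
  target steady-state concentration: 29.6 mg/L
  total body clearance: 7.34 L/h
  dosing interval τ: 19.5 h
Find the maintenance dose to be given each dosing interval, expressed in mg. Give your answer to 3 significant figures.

At steady state, Dose/τ = Css × CL.
Dose = Css × CL × τ = 29.6 × 7.340 × 19.5 = 4237 mg

4240 mg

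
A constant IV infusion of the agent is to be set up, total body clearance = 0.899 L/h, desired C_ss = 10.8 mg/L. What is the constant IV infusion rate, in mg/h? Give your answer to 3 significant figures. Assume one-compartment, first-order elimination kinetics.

At steady state, infusion rate R₀ = Css × CL = 10.8 × 0.8990 = 9.709 mg/h

9.71 mg/h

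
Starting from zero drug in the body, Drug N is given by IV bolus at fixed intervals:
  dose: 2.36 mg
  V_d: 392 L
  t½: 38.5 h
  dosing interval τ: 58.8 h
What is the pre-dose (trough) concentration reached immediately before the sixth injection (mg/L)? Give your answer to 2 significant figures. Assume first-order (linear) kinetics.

C₀ per dose = Dose / Vd = 2.36 / 392 = 0.006020 mg/L
k = ln2 / t½ = 0.693147 / 38.5 = 0.01800 h⁻¹
Fraction remaining after one interval: r = e^(−kτ) = e^(−0.01800 × 58.8) = 0.3470
Before dose 6, 5 doses have been given (aged 1τ, 2τ, 3τ, 4τ, 5τ).
C_trough = C₀ × (r + r² + … + r^5) = C₀ × r(1−r^5)/(1−r)
        = 0.006020 × 0.3470 × (1 − 0.005031) / (1 − 0.3470) = 0.003183 mg/L

0.0032 mg/L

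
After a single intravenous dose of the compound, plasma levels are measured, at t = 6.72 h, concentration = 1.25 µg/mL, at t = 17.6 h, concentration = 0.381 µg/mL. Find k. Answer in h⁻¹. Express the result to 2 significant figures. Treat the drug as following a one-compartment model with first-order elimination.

k = ln(C₁/C₂) / (t₂ − t₁) = ln(1.25/0.381) / (17.6 − 6.72)
  = 1.188 / 10.88 = 0.1092 h⁻¹

0.11 h⁻¹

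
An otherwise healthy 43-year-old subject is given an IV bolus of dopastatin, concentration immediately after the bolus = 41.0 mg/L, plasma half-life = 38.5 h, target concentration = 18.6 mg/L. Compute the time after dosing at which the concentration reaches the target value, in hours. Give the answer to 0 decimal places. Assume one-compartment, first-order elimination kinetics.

44 h

k = ln2 / t½ = 0.693147 / 38.5 = 0.01800 h⁻¹
t = ln(C₀ / C) / k = ln(41.00 / 18.6) / 0.01800
  = ln(2.204) / 0.01800 = 0.7903 / 0.01800 = 43.91 h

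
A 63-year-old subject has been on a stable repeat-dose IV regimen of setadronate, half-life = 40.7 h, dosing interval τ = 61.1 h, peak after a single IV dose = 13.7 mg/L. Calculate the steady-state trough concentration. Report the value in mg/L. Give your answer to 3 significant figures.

7.48 mg/L

k = ln2 / t½ = 0.693147 / 40.7 = 0.01703 h⁻¹
e^(−kτ) = e^(−0.01703 × 61.1) = 0.3533
Accumulation ratio R = 1 / (1 − e^(−kτ)) = 1 / (1 − 0.3533) = 1.546
Steady-state trough = C₀ × R × e^(−kτ) = 13.7 × 1.546 × 0.3533 = 7.483 mg/L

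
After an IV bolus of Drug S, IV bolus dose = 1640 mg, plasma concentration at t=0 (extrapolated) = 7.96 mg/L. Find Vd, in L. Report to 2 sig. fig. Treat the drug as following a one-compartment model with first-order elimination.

Vd = Dose / C₀ = 1640 / 7.96 = 206.0 L

210 L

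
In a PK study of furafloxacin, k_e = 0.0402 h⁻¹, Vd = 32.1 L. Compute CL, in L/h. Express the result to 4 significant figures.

CL = k × Vd = 0.0402 × 32.1 = 1.290 L/h

1.290 L/h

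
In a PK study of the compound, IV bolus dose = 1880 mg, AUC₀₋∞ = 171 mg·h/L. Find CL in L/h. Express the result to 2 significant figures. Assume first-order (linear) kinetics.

11 L/h

CL = Dose / AUC = 1880 / 171 = 10.99 L/h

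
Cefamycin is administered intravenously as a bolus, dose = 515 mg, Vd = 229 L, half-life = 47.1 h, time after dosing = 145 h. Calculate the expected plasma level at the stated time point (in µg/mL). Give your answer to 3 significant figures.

C₀ = Dose / Vd = 515.0 / 229 = 2.249 mg/L
k = ln2 / t½ = 0.693147 / 47.1 = 0.01472 h⁻¹
C = C₀ · e^(−k·t) = 2.249 × e^(−0.01472 × 145)
  = 2.249 × 0.1183 = 0.2661 mg/L
(0.2661 mg/L = 0.2661 µg/mL)

0.266 µg/mL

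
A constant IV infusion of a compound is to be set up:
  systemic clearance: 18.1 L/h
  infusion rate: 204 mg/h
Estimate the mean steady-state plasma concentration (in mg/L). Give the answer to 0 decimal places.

11 mg/L

At steady state Css = R₀ / CL = 204 / 18.10 = 11.27 mg/L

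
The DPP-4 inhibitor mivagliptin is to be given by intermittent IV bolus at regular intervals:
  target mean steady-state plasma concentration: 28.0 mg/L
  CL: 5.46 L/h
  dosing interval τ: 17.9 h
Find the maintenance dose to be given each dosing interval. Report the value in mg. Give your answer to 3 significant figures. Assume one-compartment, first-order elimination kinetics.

At steady state, Dose/τ = Css × CL.
Dose = Css × CL × τ = 28.0 × 5.460 × 17.9 = 2737 mg

2740 mg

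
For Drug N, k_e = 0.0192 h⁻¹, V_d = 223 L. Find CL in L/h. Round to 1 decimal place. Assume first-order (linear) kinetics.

CL = k × Vd = 0.0192 × 223 = 4.282 L/h

4.3 L/h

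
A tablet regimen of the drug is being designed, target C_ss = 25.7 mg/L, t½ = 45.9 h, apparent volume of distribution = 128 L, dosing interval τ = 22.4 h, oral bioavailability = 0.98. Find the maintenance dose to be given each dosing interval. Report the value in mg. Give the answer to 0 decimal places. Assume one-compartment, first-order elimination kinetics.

k = ln2 / t½ = 0.693147 / 45.9 = 0.01510 h⁻¹
CL = k × Vd = 0.01510 × 128 = 1.933 L/h
At steady state, F × (Dose/τ) = Css × CL.
Dose = Css × CL × τ / F = 25.7 × 1.933 × 22.4 / 0.98 = 1135 mg

1135 mg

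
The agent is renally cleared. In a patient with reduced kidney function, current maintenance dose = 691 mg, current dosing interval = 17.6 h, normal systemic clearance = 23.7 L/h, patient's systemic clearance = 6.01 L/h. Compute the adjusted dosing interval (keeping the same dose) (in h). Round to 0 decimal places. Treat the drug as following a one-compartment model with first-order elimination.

To keep the same average steady-state level, dosing rate must scale with clearance.
CL ratio = 6.01 / 23.7 = 0.2536
New interval (same dose) = 17.6 / 0.2536 = 69.40 h

69 h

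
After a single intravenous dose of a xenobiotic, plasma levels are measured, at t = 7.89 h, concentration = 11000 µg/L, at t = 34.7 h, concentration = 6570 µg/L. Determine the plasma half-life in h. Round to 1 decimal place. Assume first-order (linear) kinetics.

36.1 h

k = ln(C₁/C₂) / (t₂ − t₁) = ln(11000/6570) / (34.7 − 7.89)
  = 0.5154 / 26.81 = 0.01922 h⁻¹
t½ = ln2 / k = 0.693147 / 0.01922 = 36.06 h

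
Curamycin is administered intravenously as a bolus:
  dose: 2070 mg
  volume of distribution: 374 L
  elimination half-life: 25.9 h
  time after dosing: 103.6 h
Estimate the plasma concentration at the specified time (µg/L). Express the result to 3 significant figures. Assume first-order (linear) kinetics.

C₀ = Dose / Vd = 2070 / 374 = 5.535 mg/L
k = ln2 / t½ = 0.693147 / 25.9 = 0.02676 h⁻¹
t / t½ = 103.6 / 25.9 = 4 half-lives
C = C₀ × (1/2)^4 = 5.535 × 0.06250 = 0.3459 mg/L
Convert: 0.3459 mg/L × 1000 = 345.9 µg/L

346 µg/L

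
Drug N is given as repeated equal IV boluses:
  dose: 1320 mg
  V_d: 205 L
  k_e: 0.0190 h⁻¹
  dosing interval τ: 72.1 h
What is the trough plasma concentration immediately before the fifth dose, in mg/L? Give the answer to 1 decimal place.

2.2 mg/L

C₀ per dose = Dose / Vd = 1320 / 205 = 6.439 mg/L
Fraction remaining after one interval: r = e^(−kτ) = e^(−0.01900 × 72.1) = 0.2541
Before dose 5, 4 doses have been given (aged 1τ, 2τ, 3τ, 4τ).
C_trough = C₀ × (r + r² + … + r^4) = C₀ × r(1−r^4)/(1−r)
        = 6.439 × 0.2541 × (1 − 0.004169) / (1 − 0.2541) = 2.184 mg/L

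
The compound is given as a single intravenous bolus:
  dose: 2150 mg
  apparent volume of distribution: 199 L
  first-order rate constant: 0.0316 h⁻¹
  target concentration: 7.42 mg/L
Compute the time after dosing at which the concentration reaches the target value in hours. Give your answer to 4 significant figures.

11.89 h

C₀ = Dose / Vd = 2150 / 199 = 10.80 mg/L
t = ln(C₀ / C) / k = ln(10.80 / 7.42) / 0.03160
  = ln(1.456) / 0.03160 = 0.3757 / 0.03160 = 11.89 h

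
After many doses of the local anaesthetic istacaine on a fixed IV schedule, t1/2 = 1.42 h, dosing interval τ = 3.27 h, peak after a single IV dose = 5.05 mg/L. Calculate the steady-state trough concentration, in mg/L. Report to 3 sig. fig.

k = ln2 / t½ = 0.693147 / 1.42 = 0.4881 h⁻¹
e^(−kτ) = e^(−0.4881 × 3.27) = 0.2027
Accumulation ratio R = 1 / (1 − e^(−kτ)) = 1 / (1 − 0.2027) = 1.254
Steady-state trough = C₀ × R × e^(−kτ) = 5.05 × 1.254 × 0.2027 = 1.284 mg/L

1.28 mg/L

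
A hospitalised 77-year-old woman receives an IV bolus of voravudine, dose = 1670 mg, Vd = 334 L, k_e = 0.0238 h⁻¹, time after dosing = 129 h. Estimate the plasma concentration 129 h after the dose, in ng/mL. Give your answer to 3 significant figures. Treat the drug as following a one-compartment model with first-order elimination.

232 ng/mL

C₀ = Dose / Vd = 1670 / 334 = 5.000 mg/L
C = C₀ · e^(−k·t) = 5.000 × e^(−0.02380 × 129)
  = 5.000 × 0.04641 = 0.2321 mg/L
Convert: 0.2321 mg/L × 1000 = 232.1 ng/mL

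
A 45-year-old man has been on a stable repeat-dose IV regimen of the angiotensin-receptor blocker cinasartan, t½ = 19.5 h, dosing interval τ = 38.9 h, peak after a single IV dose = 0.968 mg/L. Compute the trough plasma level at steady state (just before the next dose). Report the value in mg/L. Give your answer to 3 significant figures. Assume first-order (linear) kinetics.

k = ln2 / t½ = 0.693147 / 19.5 = 0.03555 h⁻¹
e^(−kτ) = e^(−0.03555 × 38.9) = 0.2509
Accumulation ratio R = 1 / (1 − e^(−kτ)) = 1 / (1 − 0.2509) = 1.335
Steady-state trough = C₀ × R × e^(−kτ) = 0.968 × 1.335 × 0.2509 = 0.3242 mg/L

0.324 mg/L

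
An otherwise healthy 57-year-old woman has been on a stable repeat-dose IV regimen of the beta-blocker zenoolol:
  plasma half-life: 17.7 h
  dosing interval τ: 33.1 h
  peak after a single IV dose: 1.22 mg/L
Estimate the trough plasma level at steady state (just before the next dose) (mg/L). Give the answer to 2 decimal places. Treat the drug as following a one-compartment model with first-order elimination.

k = ln2 / t½ = 0.693147 / 17.7 = 0.03916 h⁻¹
e^(−kτ) = e^(−0.03916 × 33.1) = 0.2736
Accumulation ratio R = 1 / (1 − e^(−kτ)) = 1 / (1 − 0.2736) = 1.377
Steady-state trough = C₀ × R × e^(−kτ) = 1.22 × 1.377 × 0.2736 = 0.4596 mg/L

0.46 mg/L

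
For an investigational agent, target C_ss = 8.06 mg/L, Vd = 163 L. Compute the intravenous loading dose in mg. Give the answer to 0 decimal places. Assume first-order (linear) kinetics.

LD = Css × Vd = 8.06 × 163 = 1314 mg

1314 mg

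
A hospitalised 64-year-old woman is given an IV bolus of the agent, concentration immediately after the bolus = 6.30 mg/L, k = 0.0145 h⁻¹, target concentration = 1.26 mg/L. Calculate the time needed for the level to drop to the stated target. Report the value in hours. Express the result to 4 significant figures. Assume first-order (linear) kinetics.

111.0 h

t = ln(C₀ / C) / k = ln(6.300 / 1.26) / 0.01450
  = ln(5.000) / 0.01450 = 1.609 / 0.01450 = 111.0 h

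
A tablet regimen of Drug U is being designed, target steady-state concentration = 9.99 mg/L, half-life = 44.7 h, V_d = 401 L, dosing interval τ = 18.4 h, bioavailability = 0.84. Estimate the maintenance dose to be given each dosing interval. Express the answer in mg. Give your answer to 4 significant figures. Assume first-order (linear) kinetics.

k = ln2 / t½ = 0.693147 / 44.7 = 0.01551 h⁻¹
CL = k × Vd = 0.01551 × 401 = 6.220 L/h
At steady state, F × (Dose/τ) = Css × CL.
Dose = Css × CL × τ / F = 9.99 × 6.220 × 18.4 / 0.84 = 1361 mg

1361 mg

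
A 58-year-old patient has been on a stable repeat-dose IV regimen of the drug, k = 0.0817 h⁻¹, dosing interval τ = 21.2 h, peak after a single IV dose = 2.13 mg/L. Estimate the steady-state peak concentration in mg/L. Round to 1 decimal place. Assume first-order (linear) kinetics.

2.6 mg/L

e^(−kτ) = e^(−0.08170 × 21.2) = 0.1769
Accumulation ratio R = 1 / (1 − e^(−kτ)) = 1 / (1 − 0.1769) = 1.215
Steady-state peak = C₀ × R = 2.13 × 1.215 = 2.588 mg/L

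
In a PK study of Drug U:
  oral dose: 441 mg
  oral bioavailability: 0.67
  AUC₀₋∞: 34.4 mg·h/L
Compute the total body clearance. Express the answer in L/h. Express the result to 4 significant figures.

8.589 L/h

CL = F·Dose / AUC = 0.67 × 441 / 34.4 = 8.589 L/h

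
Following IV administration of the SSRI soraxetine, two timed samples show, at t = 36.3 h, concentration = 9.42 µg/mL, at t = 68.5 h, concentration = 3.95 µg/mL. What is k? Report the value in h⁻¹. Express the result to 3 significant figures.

k = ln(C₁/C₂) / (t₂ − t₁) = ln(9.42/3.95) / (68.5 − 36.3)
  = 0.8691 / 32.20 = 0.02699 h⁻¹

0.0270 h⁻¹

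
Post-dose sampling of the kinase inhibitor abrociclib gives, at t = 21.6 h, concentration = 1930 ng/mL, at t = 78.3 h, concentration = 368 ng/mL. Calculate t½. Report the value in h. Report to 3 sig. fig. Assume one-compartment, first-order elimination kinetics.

23.7 h

k = ln(C₁/C₂) / (t₂ − t₁) = ln(1930/368) / (78.3 − 21.6)
  = 1.657 / 56.70 = 0.02922 h⁻¹
t½ = ln2 / k = 0.693147 / 0.02922 = 23.72 h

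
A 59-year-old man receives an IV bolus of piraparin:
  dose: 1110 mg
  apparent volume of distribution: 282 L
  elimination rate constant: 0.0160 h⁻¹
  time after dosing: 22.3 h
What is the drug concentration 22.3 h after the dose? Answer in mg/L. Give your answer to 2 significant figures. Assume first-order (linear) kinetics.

2.8 mg/L

C₀ = Dose / Vd = 1110 / 282 = 3.936 mg/L
C = C₀ · e^(−k·t) = 3.936 × e^(−0.01600 × 22.3)
  = 3.936 × 0.6999 = 2.755 mg/L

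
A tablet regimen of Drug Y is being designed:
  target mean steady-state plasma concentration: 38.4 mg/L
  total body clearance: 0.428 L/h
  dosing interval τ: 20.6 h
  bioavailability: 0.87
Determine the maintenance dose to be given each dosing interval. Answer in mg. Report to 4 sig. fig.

At steady state, F × (Dose/τ) = Css × CL.
Dose = Css × CL × τ / F = 38.4 × 0.4280 × 20.6 / 0.87 = 389.2 mg

389.2 mg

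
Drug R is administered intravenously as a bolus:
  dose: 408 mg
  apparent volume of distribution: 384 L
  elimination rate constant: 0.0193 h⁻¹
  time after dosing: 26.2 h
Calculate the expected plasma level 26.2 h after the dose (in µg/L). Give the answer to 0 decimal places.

641 µg/L

C₀ = Dose / Vd = 408.0 / 384 = 1.063 mg/L
C = C₀ · e^(−k·t) = 1.063 × e^(−0.01930 × 26.2)
  = 1.063 × 0.6031 = 0.6411 mg/L
Convert: 0.6411 mg/L × 1000 = 641.1 µg/L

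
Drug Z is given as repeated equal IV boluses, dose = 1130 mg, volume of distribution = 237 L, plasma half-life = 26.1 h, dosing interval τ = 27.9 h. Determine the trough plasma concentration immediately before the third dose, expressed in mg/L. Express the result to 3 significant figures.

C₀ per dose = Dose / Vd = 1130 / 237 = 4.768 mg/L
k = ln2 / t½ = 0.693147 / 26.1 = 0.02656 h⁻¹
Fraction remaining after one interval: r = e^(−kτ) = e^(−0.02656 × 27.9) = 0.4766
Before dose 3, 2 doses have been given (aged 1τ, 2τ).
C_trough = C₀ × (r + r²) = 4.768 × (0.4766 + 0.2271) = 3.355 mg/L

3.36 mg/L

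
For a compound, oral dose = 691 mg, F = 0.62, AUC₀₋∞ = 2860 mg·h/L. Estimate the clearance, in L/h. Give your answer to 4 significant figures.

CL = F·Dose / AUC = 0.62 × 691 / 2860 = 0.1498 L/h

0.1498 L/h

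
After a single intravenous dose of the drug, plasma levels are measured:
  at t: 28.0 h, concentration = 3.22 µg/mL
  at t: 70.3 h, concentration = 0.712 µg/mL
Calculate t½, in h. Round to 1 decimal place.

k = ln(C₁/C₂) / (t₂ − t₁) = ln(3.22/0.712) / (70.3 − 28.0)
  = 1.509 / 42.30 = 0.03567 h⁻¹
t½ = ln2 / k = 0.693147 / 0.03567 = 19.43 h

19.4 h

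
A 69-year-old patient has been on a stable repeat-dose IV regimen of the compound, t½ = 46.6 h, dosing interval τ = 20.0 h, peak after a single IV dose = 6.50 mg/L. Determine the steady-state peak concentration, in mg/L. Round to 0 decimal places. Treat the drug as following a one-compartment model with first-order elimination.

k = ln2 / t½ = 0.693147 / 46.6 = 0.01487 h⁻¹
e^(−kτ) = e^(−0.01487 × 20.0) = 0.7427
Accumulation ratio R = 1 / (1 − e^(−kτ)) = 1 / (1 − 0.7427) = 3.887
Steady-state peak = C₀ × R = 6.50 × 3.887 = 25.27 mg/L

25 mg/L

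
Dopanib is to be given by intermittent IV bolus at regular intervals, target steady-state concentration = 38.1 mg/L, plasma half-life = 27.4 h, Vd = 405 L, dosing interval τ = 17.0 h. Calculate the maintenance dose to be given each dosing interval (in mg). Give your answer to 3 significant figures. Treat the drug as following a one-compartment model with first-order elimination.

6640 mg

k = ln2 / t½ = 0.693147 / 27.4 = 0.02530 h⁻¹
CL = k × Vd = 0.02530 × 405 = 10.25 L/h
At steady state, Dose/τ = Css × CL.
Dose = Css × CL × τ = 38.1 × 10.25 × 17.0 = 6639 mg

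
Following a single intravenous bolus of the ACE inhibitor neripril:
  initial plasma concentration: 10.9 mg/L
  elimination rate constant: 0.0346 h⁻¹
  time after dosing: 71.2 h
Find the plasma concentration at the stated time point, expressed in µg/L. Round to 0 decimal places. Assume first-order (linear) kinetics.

C = C₀ · e^(−k·t) = 10.90 × e^(−0.03460 × 71.2)
  = 10.90 × 0.08513 = 0.9279 mg/L
Convert: 0.9279 mg/L × 1000 = 927.9 µg/L

928 µg/L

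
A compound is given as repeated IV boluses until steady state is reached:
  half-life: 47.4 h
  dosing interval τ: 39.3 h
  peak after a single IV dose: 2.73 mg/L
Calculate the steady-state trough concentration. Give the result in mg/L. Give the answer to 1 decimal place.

k = ln2 / t½ = 0.693147 / 47.4 = 0.01462 h⁻¹
e^(−kτ) = e^(−0.01462 × 39.3) = 0.5629
Accumulation ratio R = 1 / (1 − e^(−kτ)) = 1 / (1 − 0.5629) = 2.288
Steady-state trough = C₀ × R × e^(−kτ) = 2.73 × 2.288 × 0.5629 = 3.516 mg/L

3.5 mg/L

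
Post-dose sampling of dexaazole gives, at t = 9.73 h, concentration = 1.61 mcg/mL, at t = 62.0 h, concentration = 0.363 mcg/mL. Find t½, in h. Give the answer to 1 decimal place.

24.3 h

k = ln(C₁/C₂) / (t₂ − t₁) = ln(1.61/0.363) / (62.0 − 9.73)
  = 1.490 / 52.27 = 0.02851 h⁻¹
t½ = ln2 / k = 0.693147 / 0.02851 = 24.31 h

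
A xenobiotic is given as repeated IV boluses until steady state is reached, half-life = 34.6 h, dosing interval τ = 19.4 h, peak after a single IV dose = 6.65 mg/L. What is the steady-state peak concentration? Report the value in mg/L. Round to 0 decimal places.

k = ln2 / t½ = 0.693147 / 34.6 = 0.02003 h⁻¹
e^(−kτ) = e^(−0.02003 × 19.4) = 0.6780
Accumulation ratio R = 1 / (1 − e^(−kτ)) = 1 / (1 − 0.6780) = 3.106
Steady-state peak = C₀ × R = 6.65 × 3.106 = 20.65 mg/L

21 mg/L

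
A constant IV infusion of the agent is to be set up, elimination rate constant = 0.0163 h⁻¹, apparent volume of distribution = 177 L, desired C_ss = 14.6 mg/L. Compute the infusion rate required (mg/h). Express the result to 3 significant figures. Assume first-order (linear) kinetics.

CL = k × Vd = 0.01630 × 177 = 2.885 L/h
At steady state, infusion rate R₀ = Css × CL = 14.6 × 2.885 = 42.12 mg/h

42.1 mg/h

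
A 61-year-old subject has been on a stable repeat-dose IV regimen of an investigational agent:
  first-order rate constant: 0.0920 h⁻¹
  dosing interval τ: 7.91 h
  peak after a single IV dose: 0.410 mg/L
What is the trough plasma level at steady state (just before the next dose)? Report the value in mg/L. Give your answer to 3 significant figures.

e^(−kτ) = e^(−0.09200 × 7.91) = 0.4830
Accumulation ratio R = 1 / (1 − e^(−kτ)) = 1 / (1 − 0.4830) = 1.934
Steady-state trough = C₀ × R × e^(−kτ) = 0.410 × 1.934 × 0.4830 = 0.3830 mg/L

0.383 mg/L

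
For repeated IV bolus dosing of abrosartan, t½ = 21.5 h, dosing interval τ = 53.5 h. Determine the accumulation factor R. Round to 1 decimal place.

1.2

k = ln2 / t½ = 0.693147 / 21.5 = 0.03224 h⁻¹
e^(−kτ) = e^(−0.03224 × 53.5) = 0.1782
Accumulation ratio R = 1 / (1 − e^(−kτ)) = 1 / (1 − 0.1782) = 1.217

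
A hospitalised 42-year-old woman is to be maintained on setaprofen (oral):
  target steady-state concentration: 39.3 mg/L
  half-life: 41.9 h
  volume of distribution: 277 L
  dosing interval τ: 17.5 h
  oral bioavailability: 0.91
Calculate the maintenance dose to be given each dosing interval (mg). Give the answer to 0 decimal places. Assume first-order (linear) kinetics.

3463 mg

k = ln2 / t½ = 0.693147 / 41.9 = 0.01654 h⁻¹
CL = k × Vd = 0.01654 × 277 = 4.582 L/h
At steady state, F × (Dose/τ) = Css × CL.
Dose = Css × CL × τ / F = 39.3 × 4.582 × 17.5 / 0.91 = 3463 mg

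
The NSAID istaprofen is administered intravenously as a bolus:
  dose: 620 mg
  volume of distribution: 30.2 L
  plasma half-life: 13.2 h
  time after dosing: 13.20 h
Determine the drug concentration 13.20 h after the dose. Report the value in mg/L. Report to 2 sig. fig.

C₀ = Dose / Vd = 620.0 / 30.2 = 20.53 mg/L
k = ln2 / t½ = 0.693147 / 13.2 = 0.05251 h⁻¹
t / t½ = 13.20 / 13.2 = 1 half-lives
C = C₀ × (1/2)^1 = 20.53 × 0.5000 = 10.27 mg/L

10 mg/L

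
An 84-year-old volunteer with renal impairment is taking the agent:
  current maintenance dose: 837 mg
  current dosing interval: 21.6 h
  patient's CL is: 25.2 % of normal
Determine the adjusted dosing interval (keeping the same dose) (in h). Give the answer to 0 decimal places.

86 h

To keep the same average steady-state level, dosing rate must scale with clearance.
CL ratio = 25.2 / 100 = 0.2520
New interval (same dose) = 21.6 / 0.2520 = 85.71 h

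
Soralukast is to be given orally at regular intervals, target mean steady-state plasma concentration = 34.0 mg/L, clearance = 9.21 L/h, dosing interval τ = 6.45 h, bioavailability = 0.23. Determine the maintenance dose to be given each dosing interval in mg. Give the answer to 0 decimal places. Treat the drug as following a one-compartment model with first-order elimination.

8782 mg

At steady state, F × (Dose/τ) = Css × CL.
Dose = Css × CL × τ / F = 34.0 × 9.210 × 6.45 / 0.23 = 8782 mg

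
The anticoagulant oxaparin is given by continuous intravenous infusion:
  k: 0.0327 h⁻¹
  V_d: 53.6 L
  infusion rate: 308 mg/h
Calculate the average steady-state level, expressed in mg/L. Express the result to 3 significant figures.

176 mg/L

CL = k × Vd = 0.03270 × 53.6 = 1.753 L/h
At steady state Css = R₀ / CL = 308 / 1.753 = 175.7 mg/L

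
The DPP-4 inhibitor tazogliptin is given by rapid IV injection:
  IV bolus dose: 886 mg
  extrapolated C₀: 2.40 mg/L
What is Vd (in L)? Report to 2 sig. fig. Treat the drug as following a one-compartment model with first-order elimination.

370 L

Vd = Dose / C₀ = 886.0 / 2.40 = 369.2 L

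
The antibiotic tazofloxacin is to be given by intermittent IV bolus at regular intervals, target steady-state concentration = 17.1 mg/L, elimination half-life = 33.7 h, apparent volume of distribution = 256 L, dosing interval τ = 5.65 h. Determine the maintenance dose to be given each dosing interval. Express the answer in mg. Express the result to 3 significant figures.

509 mg

k = ln2 / t½ = 0.693147 / 33.7 = 0.02057 h⁻¹
CL = k × Vd = 0.02057 × 256 = 5.266 L/h
At steady state, Dose/τ = Css × CL.
Dose = Css × CL × τ = 17.1 × 5.266 × 5.65 = 508.8 mg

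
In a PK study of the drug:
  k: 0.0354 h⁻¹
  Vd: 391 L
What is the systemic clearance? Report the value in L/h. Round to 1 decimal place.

13.8 L/h

CL = k × Vd = 0.0354 × 391 = 13.84 L/h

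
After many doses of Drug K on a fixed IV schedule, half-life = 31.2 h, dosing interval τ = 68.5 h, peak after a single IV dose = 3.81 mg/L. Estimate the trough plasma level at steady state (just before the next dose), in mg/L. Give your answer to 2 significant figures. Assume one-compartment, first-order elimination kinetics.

1.1 mg/L

k = ln2 / t½ = 0.693147 / 31.2 = 0.02222 h⁻¹
e^(−kτ) = e^(−0.02222 × 68.5) = 0.2183
Accumulation ratio R = 1 / (1 − e^(−kτ)) = 1 / (1 − 0.2183) = 1.279
Steady-state trough = C₀ × R × e^(−kτ) = 3.81 × 1.279 × 0.2183 = 1.064 mg/L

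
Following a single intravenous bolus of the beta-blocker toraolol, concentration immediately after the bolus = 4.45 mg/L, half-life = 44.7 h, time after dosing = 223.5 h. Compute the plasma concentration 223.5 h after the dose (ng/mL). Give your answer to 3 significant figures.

k = ln2 / t½ = 0.693147 / 44.7 = 0.01551 h⁻¹
t / t½ = 223.5 / 44.7 = 5 half-lives
C = C₀ × (1/2)^5 = 4.450 × 0.03125 = 0.1391 mg/L
Convert: 0.1391 mg/L × 1000 = 139.1 ng/mL

139 ng/mL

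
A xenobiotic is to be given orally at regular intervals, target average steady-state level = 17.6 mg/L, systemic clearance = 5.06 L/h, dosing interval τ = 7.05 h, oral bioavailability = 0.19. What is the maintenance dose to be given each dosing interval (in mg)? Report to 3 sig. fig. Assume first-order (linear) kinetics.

At steady state, F × (Dose/τ) = Css × CL.
Dose = Css × CL × τ / F = 17.6 × 5.060 × 7.05 / 0.19 = 3304 mg

3300 mg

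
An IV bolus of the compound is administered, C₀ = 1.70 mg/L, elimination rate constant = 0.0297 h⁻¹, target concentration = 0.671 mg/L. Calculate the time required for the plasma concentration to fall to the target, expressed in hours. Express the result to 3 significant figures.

t = ln(C₀ / C) / k = ln(1.700 / 0.671) / 0.02970
  = ln(2.534) / 0.02970 = 0.9298 / 0.02970 = 31.31 h

31.3 h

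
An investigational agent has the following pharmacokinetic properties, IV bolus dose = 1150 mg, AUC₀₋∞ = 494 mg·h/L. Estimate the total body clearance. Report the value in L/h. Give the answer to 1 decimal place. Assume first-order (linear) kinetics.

2.3 L/h

CL = Dose / AUC = 1150 / 494 = 2.328 L/h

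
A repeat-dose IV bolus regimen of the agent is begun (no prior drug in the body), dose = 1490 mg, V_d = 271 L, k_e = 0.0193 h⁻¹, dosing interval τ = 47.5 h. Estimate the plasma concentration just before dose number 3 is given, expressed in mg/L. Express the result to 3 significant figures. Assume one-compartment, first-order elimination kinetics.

3.08 mg/L

C₀ per dose = Dose / Vd = 1490 / 271 = 5.498 mg/L
Fraction remaining after one interval: r = e^(−kτ) = e^(−0.01930 × 47.5) = 0.3998
Before dose 3, 2 doses have been given (aged 1τ, 2τ).
C_trough = C₀ × (r + r²) = 5.498 × (0.3998 + 0.1598) = 3.077 mg/L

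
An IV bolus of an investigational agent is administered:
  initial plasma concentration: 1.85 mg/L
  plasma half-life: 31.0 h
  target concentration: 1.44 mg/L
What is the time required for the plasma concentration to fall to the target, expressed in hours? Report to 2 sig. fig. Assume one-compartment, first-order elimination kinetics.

11 h

k = ln2 / t½ = 0.693147 / 31.0 = 0.02236 h⁻¹
t = ln(C₀ / C) / k = ln(1.850 / 1.44) / 0.02236
  = ln(1.285) / 0.02236 = 0.2508 / 0.02236 = 11.22 h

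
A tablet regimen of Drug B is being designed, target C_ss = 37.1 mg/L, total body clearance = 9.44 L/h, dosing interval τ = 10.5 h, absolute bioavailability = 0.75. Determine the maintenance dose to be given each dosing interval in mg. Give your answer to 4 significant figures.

4903 mg

At steady state, F × (Dose/τ) = Css × CL.
Dose = Css × CL × τ / F = 37.1 × 9.440 × 10.5 / 0.75 = 4903 mg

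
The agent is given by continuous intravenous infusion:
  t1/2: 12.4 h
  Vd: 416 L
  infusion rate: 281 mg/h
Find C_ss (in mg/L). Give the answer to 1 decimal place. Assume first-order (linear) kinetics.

12.1 mg/L

k = ln2 / t½ = 0.693147 / 12.4 = 0.05590 h⁻¹
CL = k × Vd = 0.05590 × 416 = 23.25 L/h
At steady state Css = R₀ / CL = 281 / 23.25 = 12.09 mg/L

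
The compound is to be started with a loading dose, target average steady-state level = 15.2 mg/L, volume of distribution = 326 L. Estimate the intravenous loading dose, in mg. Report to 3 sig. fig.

LD = Css × Vd = 15.2 × 326 = 4955 mg

4960 mg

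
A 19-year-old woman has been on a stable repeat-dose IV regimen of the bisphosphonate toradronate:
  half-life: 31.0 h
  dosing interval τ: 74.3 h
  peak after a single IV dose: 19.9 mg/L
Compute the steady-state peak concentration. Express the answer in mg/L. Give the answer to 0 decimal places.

k = ln2 / t½ = 0.693147 / 31.0 = 0.02236 h⁻¹
e^(−kτ) = e^(−0.02236 × 74.3) = 0.1899
Accumulation ratio R = 1 / (1 − e^(−kτ)) = 1 / (1 − 0.1899) = 1.234
Steady-state peak = C₀ × R = 19.9 × 1.234 = 24.56 mg/L

25 mg/L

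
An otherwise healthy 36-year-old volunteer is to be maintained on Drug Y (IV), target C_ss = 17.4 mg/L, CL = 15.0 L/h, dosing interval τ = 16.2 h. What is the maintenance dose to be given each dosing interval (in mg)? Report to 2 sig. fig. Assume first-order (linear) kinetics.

At steady state, Dose/τ = Css × CL.
Dose = Css × CL × τ = 17.4 × 15.00 × 16.2 = 4228 mg

4200 mg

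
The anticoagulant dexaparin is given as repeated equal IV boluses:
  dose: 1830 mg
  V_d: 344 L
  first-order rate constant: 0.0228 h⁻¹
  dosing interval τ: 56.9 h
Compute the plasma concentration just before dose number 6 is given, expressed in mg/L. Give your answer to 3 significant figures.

C₀ per dose = Dose / Vd = 1830 / 344 = 5.320 mg/L
Fraction remaining after one interval: r = e^(−kτ) = e^(−0.02280 × 56.9) = 0.2733
Before dose 6, 5 doses have been given (aged 1τ, 2τ, 3τ, 4τ, 5τ).
C_trough = C₀ × (r + r² + … + r^5) = C₀ × r(1−r^5)/(1−r)
        = 5.320 × 0.2733 × (1 − 0.001525) / (1 − 0.2733) = 1.998 mg/L

2.00 mg/L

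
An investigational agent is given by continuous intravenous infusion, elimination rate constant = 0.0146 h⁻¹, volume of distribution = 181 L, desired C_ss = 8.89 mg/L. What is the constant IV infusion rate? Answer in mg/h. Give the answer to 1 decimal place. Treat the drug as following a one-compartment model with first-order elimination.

23.5 mg/h

CL = k × Vd = 0.01460 × 181 = 2.643 L/h
At steady state, infusion rate R₀ = Css × CL = 8.89 × 2.643 = 23.50 mg/h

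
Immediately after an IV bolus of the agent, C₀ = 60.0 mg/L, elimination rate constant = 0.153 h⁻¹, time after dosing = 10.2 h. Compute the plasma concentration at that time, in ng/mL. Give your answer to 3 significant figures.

12600 ng/mL

C = C₀ · e^(−k·t) = 60.00 × e^(−0.1530 × 10.2)
  = 60.00 × 0.2100 = 12.60 mg/L
Convert: 12.60 mg/L × 1000 = 12600 ng/mL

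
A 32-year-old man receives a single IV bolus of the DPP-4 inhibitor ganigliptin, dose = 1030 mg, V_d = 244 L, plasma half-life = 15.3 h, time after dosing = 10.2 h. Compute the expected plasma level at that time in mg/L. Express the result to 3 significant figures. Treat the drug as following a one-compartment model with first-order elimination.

2.66 mg/L

C₀ = Dose / Vd = 1030 / 244 = 4.221 mg/L
k = ln2 / t½ = 0.693147 / 15.3 = 0.04530 h⁻¹
C = C₀ · e^(−k·t) = 4.221 × e^(−0.04530 × 10.2)
  = 4.221 × 0.6300 = 2.659 mg/L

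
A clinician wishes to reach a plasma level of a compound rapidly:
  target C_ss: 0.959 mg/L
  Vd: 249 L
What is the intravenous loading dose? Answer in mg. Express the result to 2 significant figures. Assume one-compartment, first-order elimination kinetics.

LD = Css × Vd = 0.959 × 249 = 238.8 mg

240 mg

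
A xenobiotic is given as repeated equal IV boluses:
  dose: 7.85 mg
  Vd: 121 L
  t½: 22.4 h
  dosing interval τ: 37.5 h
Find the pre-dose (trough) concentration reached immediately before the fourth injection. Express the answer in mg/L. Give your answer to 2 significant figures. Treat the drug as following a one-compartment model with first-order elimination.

C₀ per dose = Dose / Vd = 7.85 / 121 = 0.06488 mg/L
k = ln2 / t½ = 0.693147 / 22.4 = 0.03094 h⁻¹
Fraction remaining after one interval: r = e^(−kτ) = e^(−0.03094 × 37.5) = 0.3134
Before dose 4, 3 doses have been given (aged 1τ, 2τ, 3τ).
C_trough = C₀ × (r + r² + … + r^3) = C₀ × r(1−r^3)/(1−r)
        = 0.06488 × 0.3134 × (1 − 0.03078) / (1 − 0.3134) = 0.02870 mg/L

0.029 mg/L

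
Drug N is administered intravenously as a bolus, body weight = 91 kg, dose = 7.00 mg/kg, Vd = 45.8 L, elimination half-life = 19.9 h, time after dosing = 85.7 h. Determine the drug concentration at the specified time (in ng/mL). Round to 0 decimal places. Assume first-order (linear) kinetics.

Total dose = 7.00 × 91 = 637.0 mg
C₀ = Dose / Vd = 637.0 / 45.8 = 13.91 mg/L
k = ln2 / t½ = 0.693147 / 19.9 = 0.03483 h⁻¹
C = C₀ · e^(−k·t) = 13.91 × e^(−0.03483 × 85.7)
  = 13.91 × 0.05054 = 0.7030 mg/L
Convert: 0.7030 mg/L × 1000 = 703.0 ng/mL

703 ng/mL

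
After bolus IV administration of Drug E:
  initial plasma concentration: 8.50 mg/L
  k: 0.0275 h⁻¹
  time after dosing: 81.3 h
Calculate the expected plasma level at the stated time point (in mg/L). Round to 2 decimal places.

C = C₀ · e^(−k·t) = 8.500 × e^(−0.02750 × 81.3)
  = 8.500 × 0.1069 = 0.9087 mg/L

0.91 mg/L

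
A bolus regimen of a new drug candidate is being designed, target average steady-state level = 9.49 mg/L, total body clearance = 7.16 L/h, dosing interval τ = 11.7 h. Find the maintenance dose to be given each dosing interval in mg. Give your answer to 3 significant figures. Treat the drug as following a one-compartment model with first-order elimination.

At steady state, Dose/τ = Css × CL.
Dose = Css × CL × τ = 9.49 × 7.160 × 11.7 = 795.0 mg

795 mg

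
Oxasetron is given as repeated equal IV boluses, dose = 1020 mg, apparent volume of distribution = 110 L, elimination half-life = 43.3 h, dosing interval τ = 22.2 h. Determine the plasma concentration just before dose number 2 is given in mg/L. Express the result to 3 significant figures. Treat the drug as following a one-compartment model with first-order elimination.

6.50 mg/L

C₀ per dose = Dose / Vd = 1020 / 110 = 9.273 mg/L
k = ln2 / t½ = 0.693147 / 43.3 = 0.01601 h⁻¹
Fraction remaining after one interval: r = e^(−kτ) = e^(−0.01601 × 22.2) = 0.7009
Before dose 2, 1 dose has been given (aged 1τ).
C_trough = C₀ × r = 9.273 × 0.7009 = 6.499 mg/L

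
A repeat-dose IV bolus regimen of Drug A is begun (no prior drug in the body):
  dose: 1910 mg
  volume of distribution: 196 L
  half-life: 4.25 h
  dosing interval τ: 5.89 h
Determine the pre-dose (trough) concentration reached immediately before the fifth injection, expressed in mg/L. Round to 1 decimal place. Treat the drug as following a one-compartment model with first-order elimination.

5.9 mg/L

C₀ per dose = Dose / Vd = 1910 / 196 = 9.745 mg/L
k = ln2 / t½ = 0.693147 / 4.25 = 0.1631 h⁻¹
Fraction remaining after one interval: r = e^(−kτ) = e^(−0.1631 × 5.89) = 0.3826
Before dose 5, 4 doses have been given (aged 1τ, 2τ, 3τ, 4τ).
C_trough = C₀ × (r + r² + … + r^4) = C₀ × r(1−r^4)/(1−r)
        = 9.745 × 0.3826 × (1 − 0.02143) / (1 − 0.3826) = 5.910 mg/L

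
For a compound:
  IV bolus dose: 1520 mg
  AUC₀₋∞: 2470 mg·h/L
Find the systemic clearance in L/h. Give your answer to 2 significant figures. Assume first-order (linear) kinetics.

CL = Dose / AUC = 1520 / 2470 = 0.6154 L/h

0.62 L/h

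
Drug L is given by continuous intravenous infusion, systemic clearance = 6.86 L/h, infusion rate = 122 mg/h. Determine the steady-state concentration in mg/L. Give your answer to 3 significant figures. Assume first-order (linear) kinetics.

17.8 mg/L

At steady state Css = R₀ / CL = 122 / 6.860 = 17.78 mg/L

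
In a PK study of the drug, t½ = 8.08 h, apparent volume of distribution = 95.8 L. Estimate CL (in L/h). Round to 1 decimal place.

k = ln2 / t½ = 0.693147 / 8.08 = 0.08579 h⁻¹
CL = k × Vd = 0.08579 × 95.8 = 8.219 L/h

8.2 L/h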